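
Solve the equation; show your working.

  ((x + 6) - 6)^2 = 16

Step 1. [((x + 6) - 6)^2 = 16] √ both sides: 16 ≥ 0 gives two branches. So sqrt: (x + 6) - 6 = 4 or -4.
Step 2. [(x + 6) - 6 = 4 or -4] the outer -6 inverts by adding 6. So sub: x + 6 = 10 or 2.
Step 3. [x + 6 = 10 or 2] 6 comes off first (subtract 6), so sub: x = 4 or -4.

Answer: x ∈ {-4, 4}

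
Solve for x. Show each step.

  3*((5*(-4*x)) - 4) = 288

Step 1. [3*((5*(-4*x)) - 4) = 288] LHS = 3·(…); ÷3 both sides ⇒ div: (5*(-4*x)) - 4 = 96.
Step 2. [(5*(-4*x)) - 4 = 96] the outer -4 inverts by adding 4. So sub: 5*(-4*x) = 100.
Step 3. [5*(-4*x) = 100] leading coefficient 5: divide by 5. So div: -4*x = 20.
Step 4. [-4*x = 20] -4 out front; divide by -4. So div: x = -5.

Answer: x ∈ {-5}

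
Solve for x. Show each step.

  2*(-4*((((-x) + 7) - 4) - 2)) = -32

Step 1. [2*(-4*((((-x) + 7) - 4) - 2)) = -32] 2 out front; divide by 2. So div: -4*((((-x) + 7) - 4) - 2) = -16.
Step 2. [-4*((((-x) + 7) - 4) - 2) = -16] LHS = -4·(…); ÷-4 both sides ⇒ div: (((-x) + 7) - 4) - 2 = 4.
Step 3. [(((-x) + 7) - 4) - 2 = 4] -2 is outermost — add 2 both sides, so sub: ((-x) + 7) - 4 = 6.
Step 4. [((-x) + 7) - 4 = 6] -4 is outermost — add 4 both sides. So sub: (-x) + 7 = 10.
Step 5. [(-x) + 7 = 10] subtract 7: x sits inside (… + 7). So sub: -x = 3.
Step 6. [-x = 3] flip signs both sides ⇒ neg: x = -3.

Answer: x ∈ {-3}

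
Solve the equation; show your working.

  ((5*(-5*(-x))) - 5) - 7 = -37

Step 1. [((5*(-5*(-x))) - 5) - 7 = -37] -7 is outermost — add 7 both sides ⇒ sub: (5*(-5*(-x))) - 5 = -30.
Step 2. [(5*(-5*(-x))) - 5 = -30] 5 comes off first (add 5), so sub: 5*(-5*(-x)) = -25.
Step 3. [5*(-5*(-x)) = -25] 5·(inner) — divide through by 5, so div: -5*(-x) = -5.
Step 4. [-5*(-x) = -5] leading coefficient -5: divide by -5 ⇒ div: -x = 1.
Step 5. [-x = 1] flip signs both sides, so neg: x = -1.

Answer: x ∈ {-1}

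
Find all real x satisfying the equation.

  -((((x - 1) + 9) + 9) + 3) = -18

Step 1. [-((((x - 1) + 9) + 9) + 3) = -18] LHS negated; negate both sides, so neg: (((x - 1) + 9) + 9) + 3 = 18.
Step 2. [(((x - 1) + 9) + 9) + 3 = 18] subtract 3: x sits inside (… + 3), so sub: ((x - 1) + 9) + 9 = 15.
Step 3. [((x - 1) + 9) + 9 = 15] subtract 9: x sits inside (… + 9). So sub: (x - 1) + 9 = 6.
Step 4. [(x - 1) + 9 = 6] the outer +9 inverts by subtracting 9, so sub: x - 1 = -3.
Step 5. [x - 1 = -3] -1 is outermost — add 1 both sides, so sub: x = -2.

Answer: x ∈ {-2}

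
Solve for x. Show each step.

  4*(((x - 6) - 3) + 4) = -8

Step 1. [4*(((x - 6) - 3) + 4) = -8] LHS = 4·(…); ÷4 both sides, so div: ((x - 6) - 3) + 4 = -2.
Step 2. [((x - 6) - 3) + 4 = -2] the outer +4 inverts by subtracting 4. So sub: (x - 6) - 3 = -6.
Step 3. [(x - 6) - 3 = -6] the outer -3 inverts by adding 3. So sub: x - 6 = -3.
Step 4. [x - 6 = -3] peel the -6: add 6 from each side. So sub: x = 3.

Answer: x ∈ {3}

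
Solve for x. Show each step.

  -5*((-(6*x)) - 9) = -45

Step 1. [-5*((-(6*x)) - 9) = -45] leading coefficient -5: divide by -5, so div: (-(6*x)) - 9 = 9.
Step 2. [(-(6*x)) - 9 = 9] -9 is outermost — add 9 both sides, so sub: -(6*x) = 18.
Step 3. [-(6*x) = 18] leading − — multiply by −1, so neg: 6*x = -18.
Step 4. [6*x = -18] LHS = 6·(…); ÷6 both sides. So div: x = -3.

Answer: x ∈ {-3}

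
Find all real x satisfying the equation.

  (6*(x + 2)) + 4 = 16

Step 1. [(6*(x + 2)) + 4 = 16] 4 comes off first (subtract 4). So sub: 6*(x + 2) = 12.
Step 2. [6*(x + 2) = 12] divide by the outer 6, so div: x + 2 = 2.
Step 3. [x + 2 = 2] +2 is outermost — subtract 2 both sides. So sub: x = 0.

Answer: x ∈ {0}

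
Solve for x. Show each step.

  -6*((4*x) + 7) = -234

Step 1. [-6*((4*x) + 7) = -234] leading coefficient -6: divide by -6, so div: (4*x) + 7 = 39.
Step 2. [(4*x) + 7 = 39] subtract 7: x sits inside (… + 7). So sub: 4*x = 32.
Step 3. [4*x = 32] divide by the outer 4, so div: x = 8.

Answer: x ∈ {8}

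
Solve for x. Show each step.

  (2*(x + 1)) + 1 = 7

Step 1. [(2*(x + 1)) + 1 = 7] +1 is outermost — subtract 1 both sides. So sub: 2*(x + 1) = 6.
Step 2. [2*(x + 1) = 6] divide by the outer 2, so div: x + 1 = 3.
Step 3. [x + 1 = 3] peel the +1: subtract 1 from each side. So sub: x = 2.

Answer: x ∈ {2}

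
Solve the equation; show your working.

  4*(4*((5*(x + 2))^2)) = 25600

Step 1. [4*(4*((5*(x + 2))^2)) = 25600] 4 out front; divide by 4 ⇒ div: 4*((5*(x + 2))^2) = 6400.
Step 2. [4*((5*(x + 2))^2) = 6400] leading coefficient 4: divide by 4. So div: (5*(x + 2))^2 = 1600.
Step 3. [(5*(x + 2))^2 = 1600] √ both sides: 1600 ≥ 0 gives two branches. So sqrt: 5*(x + 2) = 40 or -40.
Step 4. [5*(x + 2) = 40 or -40] divide by the outer 5. So div: x + 2 = 8 or -8.
Step 5. [x + 2 = 8 or -8] +2 is outermost — subtract 2 both sides. So sub: x = 6 or -10.

Answer: x ∈ {-10, 6}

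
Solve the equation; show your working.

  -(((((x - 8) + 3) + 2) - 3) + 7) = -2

Step 1. [-(((((x - 8) + 3) + 2) - 3) + 7) = -2] flip signs both sides, so neg: ((((x - 8) + 3) + 2) - 3) + 7 = 2.
Step 2. [((((x - 8) + 3) + 2) - 3) + 7 = 2] the outer +7 inverts by subtracting 7. So sub: (((x - 8) + 3) + 2) - 3 = -5.
Step 3. [(((x - 8) + 3) + 2) - 3 = -5] -3 is outermost — add 3 both sides, so sub: ((x - 8) + 3) + 2 = -2.
Step 4. [((x - 8) + 3) + 2 = -2] subtract 2: x sits inside (… + 2), so sub: (x - 8) + 3 = -4.
Step 5. [(x - 8) + 3 = -4] subtract 3: x sits inside (… + 3). So sub: x - 8 = -7.
Step 6. [x - 8 = -7] peel the -8: add 8 from each side, so sub: x = 1.

Answer: x ∈ {1}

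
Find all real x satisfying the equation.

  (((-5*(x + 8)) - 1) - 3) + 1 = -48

Step 1. [(((-5*(x + 8)) - 1) - 3) + 1 = -48] +1 is outermost — subtract 1 both sides ⇒ sub: ((-5*(x + 8)) - 1) - 3 = -49.
Step 2. [((-5*(x + 8)) - 1) - 3 = -49] peel the -3: add 3 from each side ⇒ sub: (-5*(x + 8)) - 1 = -46.
Step 3. [(-5*(x + 8)) - 1 = -46] peel the -1: add 1 from each side, so sub: -5*(x + 8) = -45.
Step 4. [-5*(x + 8) = -45] divide by the outer -5. So div: x + 8 = 9.
Step 5. [x + 8 = 9] peel the +8: subtract 8 from each side. So sub: x = 1.

Answer: x ∈ {1}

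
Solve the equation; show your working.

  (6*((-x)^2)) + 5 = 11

Step 1. [(6*((-x)^2)) + 5 = 11] 5 comes off first (subtract 5). So sub: 6*((-x)^2) = 6.
Step 2. [6*((-x)^2) = 6] divide by the outer 6 ⇒ div: (-x)^2 = 1.
Step 3. [(-x)^2 = 1] LHS squared, RHS 1 ≥ 0: apply √ (±). So sqrt: -x = 1 or -1.
Step 4. [-x = 1 or -1] flip signs both sides, so neg: x = -1 or 1.

Answer: x ∈ {-1, 1}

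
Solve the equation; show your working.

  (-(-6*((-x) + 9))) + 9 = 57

Step 1. [(-(-6*((-x) + 9))) + 9 = 57] +9 is outermost — subtract 9 both sides, so sub: -(-6*((-x) + 9)) = 48.
Step 2. [-(-6*((-x) + 9)) = 48] leading − — multiply by −1 ⇒ neg: -6*((-x) + 9) = -48.
Step 3. [-6*((-x) + 9) = -48] -6 out front; divide by -6, so div: (-x) + 9 = 8.
Step 4. [(-x) + 9 = 8] 9 comes off first (subtract 9) ⇒ sub: -x = -1.
Step 5. [-x = -1] flip signs both sides, so neg: x = 1.

Answer: x ∈ {1}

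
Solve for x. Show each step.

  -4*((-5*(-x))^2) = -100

Step 1. [-4*((-5*(-x))^2) = -100] divide by the outer -4, so div: (-5*(-x))^2 = 25.
Step 2. [(-5*(-x))^2 = 25] 25 ≥ 0, LHS is (·)² — take ±√. So sqrt: -5*(-x) = 5 or -5.
Step 3. [-5*(-x) = 5 or -5] divide by the outer -5. So div: -x = -1 or 1.
Step 4. [-x = -1 or 1] flip signs both sides ⇒ neg: x = 1 or -1.

Answer: x ∈ {-1, 1}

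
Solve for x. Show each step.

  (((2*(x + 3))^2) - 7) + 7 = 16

Step 1. [(((2*(x + 3))^2) - 7) + 7 = 16] 7 comes off first (subtract 7) ⇒ sub: ((2*(x + 3))^2) - 7 = 9.
Step 2. [((2*(x + 3))^2) - 7 = 9] the outer -7 inverts by adding 7, so sub: (2*(x + 3))^2 = 16.
Step 3. [(2*(x + 3))^2 = 16] √ both sides: 16 ≥ 0 gives two branches. So sqrt: 2*(x + 3) = 4 or -4.
Step 4. [2*(x + 3) = 4 or -4] leading coefficient 2: divide by 2 ⇒ div: x + 3 = 2 or -2.
Step 5. [x + 3 = 2 or -2] subtract 3: x sits inside (… + 3). So sub: x = -1 or -5.

Answer: x ∈ {-5, -1}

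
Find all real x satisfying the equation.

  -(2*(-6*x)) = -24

Step 1. [-(2*(-6*x)) = -24] flip signs both sides. So neg: 2*(-6*x) = 24.
Step 2. [2*(-6*x) = 24] LHS = 2·(…); ÷2 both sides, so div: -6*x = 12.
Step 3. [-6*x = 12] LHS = -6·(…); ÷-6 both sides ⇒ div: x = -2.

Answer: x ∈ {-2}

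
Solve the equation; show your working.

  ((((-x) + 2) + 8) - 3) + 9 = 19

Step 1. [((((-x) + 2) + 8) - 3) + 9 = 19] 9 comes off first (subtract 9). So sub: (((-x) + 2) + 8) - 3 = 10.
Step 2. [(((-x) + 2) + 8) - 3 = 10] peel the -3: add 3 from each side. So sub: ((-x) + 2) + 8 = 13.
Step 3. [((-x) + 2) + 8 = 13] 8 comes off first (subtract 8) ⇒ sub: (-x) + 2 = 5.
Step 4. [(-x) + 2 = 5] 2 comes off first (subtract 2) ⇒ sub: -x = 3.
Step 5. [-x = 3] flip signs both sides. So neg: x = -3.

Answer: x ∈ {-3}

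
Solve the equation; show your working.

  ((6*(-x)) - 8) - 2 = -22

Step 1. [((6*(-x)) - 8) - 2 = -22] 2 comes off first (add 2), so sub: (6*(-x)) - 8 = -20.
Step 2. [(6*(-x)) - 8 = -20] peel the -8: add 8 from each side. So sub: 6*(-x) = -12.
Step 3. [6*(-x) = -12] 6 out front; divide by 6. So div: -x = -2.
Step 4. [-x = -2] flip signs both sides. So neg: x = 2.

Answer: x ∈ {2}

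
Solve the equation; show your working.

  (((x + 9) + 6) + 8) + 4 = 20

Step 1. [(((x + 9) + 6) + 8) + 4 = 20] peel the +4: subtract 4 from each side ⇒ sub: ((x + 9) + 6) + 8 = 16.
Step 2. [((x + 9) + 6) + 8 = 16] the outer +8 inverts by subtracting 8. So sub: (x + 9) + 6 = 8.
Step 3. [(x + 9) + 6 = 8] peel the +6: subtract 6 from each side ⇒ sub: x + 9 = 2.
Step 4. [x + 9 = 2] subtract 9: x sits inside (… + 9), so sub: x = -7.

Answer: x ∈ {-7}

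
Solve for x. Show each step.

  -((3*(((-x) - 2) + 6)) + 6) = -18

Step 1. [-((3*(((-x) - 2) + 6)) + 6) = -18] LHS negated; negate both sides ⇒ neg: (3*(((-x) - 2) + 6)) + 6 = 18.
Step 2. [(3*(((-x) - 2) + 6)) + 6 = 18] +6 is outermost — subtract 6 both sides ⇒ sub: 3*(((-x) - 2) + 6) = 12.
Step 3. [3*(((-x) - 2) + 6) = 12] LHS = 3·(…); ÷3 both sides. So div: ((-x) - 2) + 6 = 4.
Step 4. [((-x) - 2) + 6 = 4] +6 is outermost — subtract 6 both sides. So sub: (-x) - 2 = -2.
Step 5. [(-x) - 2 = -2] 2 comes off first (add 2). So sub: -x = 0.
Step 6. [-x = 0] leading − — multiply by −1 ⇒ neg: x = 0.

Answer: x ∈ {0}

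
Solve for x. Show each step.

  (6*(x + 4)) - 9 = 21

Step 1. [(6*(x + 4)) - 9 = 21] the outer -9 inverts by adding 9. So sub: 6*(x + 4) = 30.
Step 2. [6*(x + 4) = 30] divide by the outer 6 ⇒ div: x + 4 = 5.
Step 3. [x + 4 = 5] the outer +4 inverts by subtracting 4 ⇒ sub: x = 1.

Answer: x ∈ {1}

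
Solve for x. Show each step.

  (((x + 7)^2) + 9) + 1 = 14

Step 1. [(((x + 7)^2) + 9) + 1 = 14] peel the +1: subtract 1 from each side. So sub: ((x + 7)^2) + 9 = 13.
Step 2. [((x + 7)^2) + 9 = 13] the outer +9 inverts by subtracting 9, so sub: (x + 7)^2 = 4.
Step 3. [(x + 7)^2 = 4] LHS squared, RHS 4 ≥ 0: apply √ (±). So sqrt: x + 7 = 2 or -2.
Step 4. [x + 7 = 2 or -2] the outer +7 inverts by subtracting 7 ⇒ sub: x = -5 or -9.

Answer: x ∈ {-9, -5}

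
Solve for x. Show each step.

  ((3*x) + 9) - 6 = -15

Step 1. [((3*x) + 9) - 6 = -15] the outer -6 inverts by adding 6, so sub: (3*x) + 9 = -9.
Step 2. [(3*x) + 9 = -9] the outer +9 inverts by subtracting 9. So sub: 3*x = -18.
Step 3. [3*x = -18] 3·(inner) — divide through by 3, so div: x = -6.

Answer: x ∈ {-6}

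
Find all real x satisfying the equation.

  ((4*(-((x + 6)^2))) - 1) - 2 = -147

Step 1. [((4*(-((x + 6)^2))) - 1) - 2 = -147] 2 comes off first (add 2). So sub: (4*(-((x + 6)^2))) - 1 = -145.
Step 2. [(4*(-((x + 6)^2))) - 1 = -145] peel the -1: add 1 from each side, so sub: 4*(-((x + 6)^2)) = -144.
Step 3. [4*(-((x + 6)^2)) = -144] LHS = 4·(…); ÷4 both sides ⇒ div: -((x + 6)^2) = -36.
Step 4. [-((x + 6)^2) = -36] leading − — multiply by −1. So neg: (x + 6)^2 = 36.
Step 5. [(x + 6)^2 = 36] 36 ≥ 0, LHS is (·)² — take ±√ ⇒ sqrt: x + 6 = 6 or -6.
Step 6. [x + 6 = 6 or -6] the outer +6 inverts by subtracting 6, so sub: x = 0 or -12.

Answer: x ∈ {-12, 0}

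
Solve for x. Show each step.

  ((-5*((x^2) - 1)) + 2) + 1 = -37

Step 1. [((-5*((x^2) - 1)) + 2) + 1 = -37] subtract 1: x sits inside (… + 1) ⇒ sub: (-5*((x^2) - 1)) + 2 = -38.
Step 2. [(-5*((x^2) - 1)) + 2 = -38] +2 is outermost — subtract 2 both sides. So sub: -5*((x^2) - 1) = -40.
Step 3. [-5*((x^2) - 1) = -40] divide by the outer -5. So div: (x^2) - 1 = 8.
Step 4. [(x^2) - 1 = 8] -1 is outermost — add 1 both sides ⇒ sub: x^2 = 9.
Step 5. [x^2 = 9] LHS squared, RHS 9 ≥ 0: apply √ (±). So sqrt: x = 3 or -3.

Answer: x ∈ {-3, 3}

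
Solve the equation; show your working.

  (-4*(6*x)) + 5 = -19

Step 1. [(-4*(6*x)) + 5 = -19] +5 is outermost — subtract 5 both sides ⇒ sub: -4*(6*x) = -24.
Step 2. [-4*(6*x) = -24] LHS = -4·(…); ÷-4 both sides. So div: 6*x = 6.
Step 3. [6*x = 6] leading coefficient 6: divide by 6 ⇒ div: x = 1.

Answer: x ∈ {1}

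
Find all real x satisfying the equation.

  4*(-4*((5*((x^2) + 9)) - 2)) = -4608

Step 1. [4*(-4*((5*((x^2) + 9)) - 2)) = -4608] divide by the outer 4. So div: -4*((5*((x^2) + 9)) - 2) = -1152.
Step 2. [-4*((5*((x^2) + 9)) - 2) = -1152] -4·(inner) — divide through by -4. So div: (5*((x^2) + 9)) - 2 = 288.
Step 3. [(5*((x^2) + 9)) - 2 = 288] peel the -2: add 2 from each side ⇒ sub: 5*((x^2) + 9) = 290.
Step 4. [5*((x^2) + 9) = 290] 5 out front; divide by 5 ⇒ div: (x^2) + 9 = 58.
Step 5. [(x^2) + 9 = 58] peel the +9: subtract 9 from each side ⇒ sub: x^2 = 49.
Step 6. [x^2 = 49] LHS squared, RHS 49 ≥ 0: apply √ (±). So sqrt: x = 7 or -7.

Answer: x ∈ {-7, 7}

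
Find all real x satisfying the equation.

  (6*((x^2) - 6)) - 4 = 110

Step 1. [(6*((x^2) - 6)) - 4 = 110] -4 is outermost — add 4 both sides, so sub: 6*((x^2) - 6) = 114.
Step 2. [6*((x^2) - 6) = 114] 6·(inner) — divide through by 6. So div: (x^2) - 6 = 19.
Step 3. [(x^2) - 6 = 19] add 6: x sits inside (… - 6), so sub: x^2 = 25.
Step 4. [x^2 = 25] √ both sides: 25 ≥ 0 gives two branches. So sqrt: x = 5 or -5.

Answer: x ∈ {-5, 5}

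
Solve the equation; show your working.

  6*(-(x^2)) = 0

Step 1. [6*(-(x^2)) = 0] 6·(inner) — divide through by 6, so div: -(x^2) = 0.
Step 2. [-(x^2) = 0] flip signs both sides. So neg: x^2 = 0.
Step 3. [x^2 = 0] LHS squared, RHS 0 ≥ 0: apply √ (±). So sqrt: x = 0.

Answer: x ∈ {0}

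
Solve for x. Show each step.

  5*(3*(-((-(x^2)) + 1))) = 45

Step 1. [5*(3*(-((-(x^2)) + 1))) = 45] LHS = 5·(…); ÷5 both sides. So div: 3*(-((-(x^2)) + 1)) = 9.
Step 2. [3*(-((-(x^2)) + 1)) = 9] 3 out front; divide by 3, so div: -((-(x^2)) + 1) = 3.
Step 3. [-((-(x^2)) + 1) = 3] leading − — multiply by −1 ⇒ neg: (-(x^2)) + 1 = -3.
Step 4. [(-(x^2)) + 1 = -3] 1 comes off first (subtract 1), so sub: -(x^2) = -4.
Step 5. [-(x^2) = -4] LHS negated; negate both sides ⇒ neg: x^2 = 4.
Step 6. [x^2 = 4] √ both sides: 4 ≥ 0 gives two branches ⇒ sqrt: x = 2 or -2.

Answer: x ∈ {-2, 2}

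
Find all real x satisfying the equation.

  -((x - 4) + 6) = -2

Step 1. [-((x - 4) + 6) = -2] leading − — multiply by −1. So neg: (x - 4) + 6 = 2.
Step 2. [(x - 4) + 6 = 2] the outer +6 inverts by subtracting 6. So sub: x - 4 = -4.
Step 3. [x - 4 = -4] -4 is outermost — add 4 both sides. So sub: x = 0.

Answer: x ∈ {0}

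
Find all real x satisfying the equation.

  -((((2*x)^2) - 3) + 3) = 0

Step 1. [-((((2*x)^2) - 3) + 3) = 0] LHS negated; negate both sides ⇒ neg: (((2*x)^2) - 3) + 3 = 0.
Step 2. [(((2*x)^2) - 3) + 3 = 0] the outer +3 inverts by subtracting 3 ⇒ sub: ((2*x)^2) - 3 = -3.
Step 3. [((2*x)^2) - 3 = -3] -3 is outermost — add 3 both sides ⇒ sub: (2*x)^2 = 0.
Step 4. [(2*x)^2 = 0] 0 ≥ 0, LHS is (·)² — take ±√ ⇒ sqrt: 2*x = 0.
Step 5. [2*x = 0] LHS = 2·(…); ÷2 both sides ⇒ div: x = 0.

Answer: x ∈ {0}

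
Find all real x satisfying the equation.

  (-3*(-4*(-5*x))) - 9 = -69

Step 1. [(-3*(-4*(-5*x))) - 9 = -69] -3 | LHS and -3 | -69: pull -3 out ⇒ factor: (-4*(-5*x)) + 3 = 23.
Step 2. [(-4*(-5*x)) + 3 = 23] the outer +3 inverts by subtracting 3 ⇒ sub: -4*(-5*x) = 20.
Step 3. [-4*(-5*x) = 20] divide by the outer -4 ⇒ div: -5*x = -5.
Step 4. [-5*x = -5] -5·(inner) — divide through by -5. So div: x = 1.

Answer: x ∈ {1}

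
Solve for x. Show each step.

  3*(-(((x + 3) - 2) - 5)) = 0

Step 1. [3*(-(((x + 3) - 2) - 5)) = 0] 3 out front; divide by 3 ⇒ div: -(((x + 3) - 2) - 5) = 0.
Step 2. [-(((x + 3) - 2) - 5) = 0] leading − — multiply by −1. So neg: ((x + 3) - 2) - 5 = 0.
Step 3. [((x + 3) - 2) - 5 = 0] the outer -5 inverts by adding 5 ⇒ sub: (x + 3) - 2 = 5.
Step 4. [(x + 3) - 2 = 5] the outer -2 inverts by adding 2. So sub: x + 3 = 7.
Step 5. [x + 3 = 7] +3 is outermost — subtract 3 both sides. So sub: x = 4.

Answer: x ∈ {4}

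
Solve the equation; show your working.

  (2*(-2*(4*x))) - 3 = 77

Step 1. [(2*(-2*(4*x))) - 3 = 77] the outer -3 inverts by adding 3, so sub: 2*(-2*(4*x)) = 80.
Step 2. [2*(-2*(4*x)) = 80] LHS = 2·(…); ÷2 both sides. So div: -2*(4*x) = 40.
Step 3. [-2*(4*x) = 40] LHS = -2·(…); ÷-2 both sides. So div: 4*x = -20.
Step 4. [4*x = -20] divide by the outer 4. So div: x = -5.

Answer: x ∈ {-5}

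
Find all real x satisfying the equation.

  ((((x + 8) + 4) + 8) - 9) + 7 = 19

Step 1. [((((x + 8) + 4) + 8) - 9) + 7 = 19] the outer +7 inverts by subtracting 7. So sub: (((x + 8) + 4) + 8) - 9 = 12.
Step 2. [(((x + 8) + 4) + 8) - 9 = 12] 9 comes off first (add 9). So sub: ((x + 8) + 4) + 8 = 21.
Step 3. [((x + 8) + 4) + 8 = 21] subtract 8: x sits inside (… + 8) ⇒ sub: (x + 8) + 4 = 13.
Step 4. [(x + 8) + 4 = 13] the outer +4 inverts by subtracting 4. So sub: x + 8 = 9.
Step 5. [x + 8 = 9] peel the +8: subtract 8 from each side. So sub: x = 1.

Answer: x ∈ {1}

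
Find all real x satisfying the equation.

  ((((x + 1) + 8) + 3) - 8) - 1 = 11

Step 1. [((((x + 1) + 8) + 3) - 8) - 1 = 11] the outer -1 inverts by adding 1. So sub: (((x + 1) + 8) + 3) - 8 = 12.
Step 2. [(((x + 1) + 8) + 3) - 8 = 12] 8 comes off first (add 8), so sub: ((x + 1) + 8) + 3 = 20.
Step 3. [((x + 1) + 8) + 3 = 20] +3 is outermost — subtract 3 both sides. So sub: (x + 1) + 8 = 17.
Step 4. [(x + 1) + 8 = 17] 8 comes off first (subtract 8) ⇒ sub: x + 1 = 9.
Step 5. [x + 1 = 9] subtract 1: x sits inside (… + 1). So sub: x = 8.

Answer: x ∈ {8}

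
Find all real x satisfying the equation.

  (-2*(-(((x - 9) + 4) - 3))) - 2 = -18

Step 1. [(-2*(-(((x - 9) + 4) - 3))) - 2 = -18] 2 comes off first (add 2), so sub: -2*(-(((x - 9) + 4) - 3)) = -16.
Step 2. [-2*(-(((x - 9) + 4) - 3)) = -16] LHS = -2·(…); ÷-2 both sides, so div: -(((x - 9) + 4) - 3) = 8.
Step 3. [-(((x - 9) + 4) - 3) = 8] flip signs both sides ⇒ neg: ((x - 9) + 4) - 3 = -8.
Step 4. [((x - 9) + 4) - 3 = -8] the outer -3 inverts by adding 3. So sub: (x - 9) + 4 = -5.
Step 5. [(x - 9) + 4 = -5] +4 is outermost — subtract 4 both sides. So sub: x - 9 = -9.
Step 6. [x - 9 = -9] the outer -9 inverts by adding 9, so sub: x = 0.

Answer: x ∈ {0}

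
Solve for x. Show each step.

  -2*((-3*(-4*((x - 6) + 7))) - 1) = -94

Step 1. [-2*((-3*(-4*((x - 6) + 7))) - 1) = -94] leading coefficient -2: divide by -2 ⇒ div: (-3*(-4*((x - 6) + 7))) - 1 = 47.
Step 2. [(-3*(-4*((x - 6) + 7))) - 1 = 47] peel the -1: add 1 from each side ⇒ sub: -3*(-4*((x - 6) + 7)) = 48.
Step 3. [-3*(-4*((x - 6) + 7)) = 48] leading coefficient -3: divide by -3 ⇒ div: -4*((x - 6) + 7) = -16.
Step 4. [-4*((x - 6) + 7) = -16] divide by the outer -4. So div: (x - 6) + 7 = 4.
Step 5. [(x - 6) + 7 = 4] peel the +7: subtract 7 from each side ⇒ sub: x - 6 = -3.
Step 6. [x - 6 = -3] peel the -6: add 6 from each side ⇒ sub: x = 3.

Answer: x ∈ {3}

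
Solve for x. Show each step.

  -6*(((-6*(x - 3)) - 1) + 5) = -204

Step 1. [-6*(((-6*(x - 3)) - 1) + 5) = -204] -6 out front; divide by -6. So div: ((-6*(x - 3)) - 1) + 5 = 34.
Step 2. [((-6*(x - 3)) - 1) + 5 = 34] subtract 5: x sits inside (… + 5) ⇒ sub: (-6*(x - 3)) - 1 = 29.
Step 3. [(-6*(x - 3)) - 1 = 29] add 1: x sits inside (… - 1) ⇒ sub: -6*(x - 3) = 30.
Step 4. [-6*(x - 3) = 30] -6·(inner) — divide through by -6 ⇒ div: x - 3 = -5.
Step 5. [x - 3 = -5] -3 is outermost — add 3 both sides ⇒ sub: x = -2.

Answer: x ∈ {-2}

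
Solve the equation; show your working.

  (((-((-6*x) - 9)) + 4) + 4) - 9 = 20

Step 1. [(((-((-6*x) - 9)) + 4) + 4) - 9 = 20] the outer -9 inverts by adding 9 ⇒ sub: ((-((-6*x) - 9)) + 4) + 4 = 29.
Step 2. [((-((-6*x) - 9)) + 4) + 4 = 29] the outer +4 inverts by subtracting 4 ⇒ sub: (-((-6*x) - 9)) + 4 = 25.
Step 3. [(-((-6*x) - 9)) + 4 = 25] +4 is outermost — subtract 4 both sides ⇒ sub: -((-6*x) - 9) = 21.
Step 4. [-((-6*x) - 9) = 21] flip signs both sides ⇒ neg: (-6*x) - 9 = -21.
Step 5. [(-6*x) - 9 = -21] -9 is outermost — add 9 both sides. So sub: -6*x = -12.
Step 6. [-6*x = -12] leading coefficient -6: divide by -6, so div: x = 2.

Answer: x ∈ {2}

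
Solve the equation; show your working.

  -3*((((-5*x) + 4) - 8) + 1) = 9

Step 1. [-3*((((-5*x) + 4) - 8) + 1) = 9] divide by the outer -3. So div: (((-5*x) + 4) - 8) + 1 = -3.
Step 2. [(((-5*x) + 4) - 8) + 1 = -3] subtract 1: x sits inside (… + 1), so sub: ((-5*x) + 4) - 8 = -4.
Step 3. [((-5*x) + 4) - 8 = -4] 8 comes off first (add 8) ⇒ sub: (-5*x) + 4 = 4.
Step 4. [(-5*x) + 4 = 4] 4 comes off first (subtract 4) ⇒ sub: -5*x = 0.
Step 5. [-5*x = 0] leading coefficient -5: divide by -5, so div: x = 0.

Answer: x ∈ {0}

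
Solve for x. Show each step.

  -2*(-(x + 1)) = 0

Step 1. [-2*(-(x + 1)) = 0] leading coefficient -2: divide by -2, so div: -(x + 1) = 0.
Step 2. [-(x + 1) = 0] flip signs both sides ⇒ neg: x + 1 = 0.
Step 3. [x + 1 = 0] peel the +1: subtract 1 from each side, so sub: x = -1.

Answer: x ∈ {-1}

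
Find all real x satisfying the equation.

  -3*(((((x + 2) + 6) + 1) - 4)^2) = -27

Step 1. [-3*(((((x + 2) + 6) + 1) - 4)^2) = -27] divide by the outer -3, so div: ((((x + 2) + 6) + 1) - 4)^2 = 9.
Step 2. [((((x + 2) + 6) + 1) - 4)^2 = 9] 9 ≥ 0, LHS is (·)² — take ±√ ⇒ sqrt: (((x + 2) + 6) + 1) - 4 = 3 or -3.
Step 3. [(((x + 2) + 6) + 1) - 4 = 3 or -3] the outer -4 inverts by adding 4 ⇒ sub: ((x + 2) + 6) + 1 = 7 or 1.
Step 4. [((x + 2) + 6) + 1 = 7 or 1] subtract 1: x sits inside (… + 1), so sub: (x + 2) + 6 = 6 or 0.
Step 5. [(x + 2) + 6 = 6 or 0] peel the +6: subtract 6 from each side ⇒ sub: x + 2 = 0 or -6.
Step 6. [x + 2 = 0 or -6] +2 is outermost — subtract 2 both sides, so sub: x = -2 or -8.

Answer: x ∈ {-8, -2}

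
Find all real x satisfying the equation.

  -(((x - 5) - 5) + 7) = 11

Step 1. [-(((x - 5) - 5) + 7) = 11] LHS negated; negate both sides, so neg: ((x - 5) - 5) + 7 = -11.
Step 2. [((x - 5) - 5) + 7 = -11] +7 is outermost — subtract 7 both sides. So sub: (x - 5) - 5 = -18.
Step 3. [(x - 5) - 5 = -18] the outer -5 inverts by adding 5, so sub: x - 5 = -13.
Step 4. [x - 5 = -13] 5 comes off first (add 5) ⇒ sub: x = -8.

Answer: x ∈ {-8}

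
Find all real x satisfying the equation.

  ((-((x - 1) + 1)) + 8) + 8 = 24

Step 1. [((-((x - 1) + 1)) + 8) + 8 = 24] the outer +8 inverts by subtracting 8 ⇒ sub: (-((x - 1) + 1)) + 8 = 16.
Step 2. [(-((x - 1) + 1)) + 8 = 16] subtract 8: x sits inside (… + 8), so sub: -((x - 1) + 1) = 8.
Step 3. [-((x - 1) + 1) = 8] LHS negated; negate both sides, so neg: (x - 1) + 1 = -8.
Step 4. [(x - 1) + 1 = -8] peel the +1: subtract 1 from each side, so sub: x - 1 = -9.
Step 5. [x - 1 = -9] peel the -1: add 1 from each side ⇒ sub: x = -8.

Answer: x ∈ {-8}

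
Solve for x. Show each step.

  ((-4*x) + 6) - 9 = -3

Step 1. [((-4*x) + 6) - 9 = -3] -9 is outermost — add 9 both sides, so sub: (-4*x) + 6 = 6.
Step 2. [(-4*x) + 6 = 6] +6 is outermost — subtract 6 both sides. So sub: -4*x = 0.
Step 3. [-4*x = 0] -4 out front; divide by -4. So div: x = 0.

Answer: x ∈ {0}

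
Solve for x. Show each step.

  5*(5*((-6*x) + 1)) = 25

Step 1. [5*(5*((-6*x) + 1)) = 25] divide by the outer 5. So div: 5*((-6*x) + 1) = 5.
Step 2. [5*((-6*x) + 1) = 5] leading coefficient 5: divide by 5 ⇒ div: (-6*x) + 1 = 1.
Step 3. [(-6*x) + 1 = 1] 1 comes off first (subtract 1), so sub: -6*x = 0.
Step 4. [-6*x = 0] divide by the outer -6. So div: x = 0.

Answer: x ∈ {0}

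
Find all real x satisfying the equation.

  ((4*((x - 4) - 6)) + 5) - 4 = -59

Step 1. [((4*((x - 4) - 6)) + 5) - 4 = -59] the outer -4 inverts by adding 4 ⇒ sub: (4*((x - 4) - 6)) + 5 = -55.
Step 2. [(4*((x - 4) - 6)) + 5 = -55] the outer +5 inverts by subtracting 5, so sub: 4*((x - 4) - 6) = -60.
Step 3. [4*((x - 4) - 6) = -60] 4·(inner) — divide through by 4. So div: (x - 4) - 6 = -15.
Step 4. [(x - 4) - 6 = -15] the outer -6 inverts by adding 6 ⇒ sub: x - 4 = -9.
Step 5. [x - 4 = -9] the outer -4 inverts by adding 4. So sub: x = -5.

Answer: x ∈ {-5}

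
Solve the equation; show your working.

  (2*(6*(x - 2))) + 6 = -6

Step 1. [(2*(6*(x - 2))) + 6 = -6] common factor 2 (LHS and -6) — divide through. So factor: (6*(x - 2)) + 3 = -3.
Step 2. [(6*(x - 2)) + 3 = -3] 3 comes off first (subtract 3), so sub: 6*(x - 2) = -6.
Step 3. [6*(x - 2) = -6] divide by the outer 6, so div: x - 2 = -1.
Step 4. [x - 2 = -1] the outer -2 inverts by adding 2, so sub: x = 1.

Answer: x ∈ {1}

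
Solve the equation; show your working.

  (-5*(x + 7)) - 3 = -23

Step 1. [(-5*(x + 7)) - 3 = -23] -3 is outermost — add 3 both sides. So sub: -5*(x + 7) = -20.
Step 2. [-5*(x + 7) = -20] divide by the outer -5, so div: x + 7 = 4.
Step 3. [x + 7 = 4] peel the +7: subtract 7 from each side ⇒ sub: x = -3.

Answer: x ∈ {-3}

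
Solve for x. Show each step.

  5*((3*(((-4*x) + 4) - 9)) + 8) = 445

Step 1. [5*((3*(((-4*x) + 4) - 9)) + 8) = 445] LHS = 5·(…); ÷5 both sides, so div: (3*(((-4*x) + 4) - 9)) + 8 = 89.
Step 2. [(3*(((-4*x) + 4) - 9)) + 8 = 89] 8 comes off first (subtract 8). So sub: 3*(((-4*x) + 4) - 9) = 81.
Step 3. [3*(((-4*x) + 4) - 9) = 81] divide by the outer 3, so div: ((-4*x) + 4) - 9 = 27.
Step 4. [((-4*x) + 4) - 9 = 27] peel the -9: add 9 from each side, so sub: (-4*x) + 4 = 36.
Step 5. [(-4*x) + 4 = 36] -4 divides every term; factor it out ⇒ factor: x - 1 = -9.
Step 6. [x - 1 = -9] peel the -1: add 1 from each side, so sub: x = -8.

Answer: x ∈ {-8}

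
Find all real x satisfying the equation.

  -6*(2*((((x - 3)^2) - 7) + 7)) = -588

Step 1. [-6*(2*((((x - 3)^2) - 7) + 7)) = -588] -6·(inner) — divide through by -6 ⇒ div: 2*((((x - 3)^2) - 7) + 7) = 98.
Step 2. [2*((((x - 3)^2) - 7) + 7) = 98] 2·(inner) — divide through by 2, so div: (((x - 3)^2) - 7) + 7 = 49.
Step 3. [(((x - 3)^2) - 7) + 7 = 49] peel the +7: subtract 7 from each side. So sub: ((x - 3)^2) - 7 = 42.
Step 4. [((x - 3)^2) - 7 = 42] 7 comes off first (add 7) ⇒ sub: (x - 3)^2 = 49.
Step 5. [(x - 3)^2 = 49] LHS squared, RHS 49 ≥ 0: apply √ (±). So sqrt: x - 3 = 7 or -7.
Step 6. [x - 3 = 7 or -7] 3 comes off first (add 3). So sub: x = 10 or -4.

Answer: x ∈ {-4, 10}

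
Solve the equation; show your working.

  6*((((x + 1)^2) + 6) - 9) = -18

Step 1. [6*((((x + 1)^2) + 6) - 9) = -18] 6 out front; divide by 6 ⇒ div: (((x + 1)^2) + 6) - 9 = -3.
Step 2. [(((x + 1)^2) + 6) - 9 = -3] the outer -9 inverts by adding 9 ⇒ sub: ((x + 1)^2) + 6 = 6.
Step 3. [((x + 1)^2) + 6 = 6] peel the +6: subtract 6 from each side, so sub: (x + 1)^2 = 0.
Step 4. [(x + 1)^2 = 0] √ both sides: 0 ≥ 0 gives two branches. So sqrt: x + 1 = 0.
Step 5. [x + 1 = 0] peel the +1: subtract 1 from each side, so sub: x = -1.

Answer: x ∈ {-1}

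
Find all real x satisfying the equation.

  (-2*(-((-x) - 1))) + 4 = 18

Step 1. [(-2*(-((-x) - 1))) + 4 = 18] -2 | LHS and -2 | 18: pull -2 out ⇒ factor: (-((-x) - 1)) - 2 = -9.
Step 2. [(-((-x) - 1)) - 2 = -9] add 2: x sits inside (… - 2) ⇒ sub: -((-x) - 1) = -7.
Step 3. [-((-x) - 1) = -7] flip signs both sides. So neg: (-x) - 1 = 7.
Step 4. [(-x) - 1 = 7] -1 is outermost — add 1 both sides ⇒ sub: -x = 8.
Step 5. [-x = 8] leading − — multiply by −1, so neg: x = -8.

Answer: x ∈ {-8}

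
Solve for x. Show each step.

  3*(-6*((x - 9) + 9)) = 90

Step 1. [3*(-6*((x - 9) + 9)) = 90] leading coefficient 3: divide by 3. So div: -6*((x - 9) + 9) = 30.
Step 2. [-6*((x - 9) + 9) = 30] -6 out front; divide by -6, so div: (x - 9) + 9 = -5.
Step 3. [(x - 9) + 9 = -5] subtract 9: x sits inside (… + 9), so sub: x - 9 = -14.
Step 4. [x - 9 = -14] the outer -9 inverts by adding 9 ⇒ sub: x = -5.

Answer: x ∈ {-5}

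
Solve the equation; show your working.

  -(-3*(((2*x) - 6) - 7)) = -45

Step 1. [-(-3*(((2*x) - 6) - 7)) = -45] LHS negated; negate both sides ⇒ neg: -3*(((2*x) - 6) - 7) = 45.
Step 2. [-3*(((2*x) - 6) - 7) = 45] LHS = -3·(…); ÷-3 both sides, so div: ((2*x) - 6) - 7 = -15.
Step 3. [((2*x) - 6) - 7 = -15] add 7: x sits inside (… - 7) ⇒ sub: (2*x) - 6 = -8.
Step 4. [(2*x) - 6 = -8] common factor 2 (LHS and -8) — divide through ⇒ factor: x - 3 = -4.
Step 5. [x - 3 = -4] peel the -3: add 3 from each side ⇒ sub: x = -1.

Answer: x ∈ {-1}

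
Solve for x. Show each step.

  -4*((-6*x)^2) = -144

Step 1. [-4*((-6*x)^2) = -144] divide by the outer -4. So div: (-6*x)^2 = 36.
Step 2. [(-6*x)^2 = 36] LHS squared, RHS 36 ≥ 0: apply √ (±), so sqrt: -6*x = 6 or -6.
Step 3. [-6*x = 6 or -6] LHS = -6·(…); ÷-6 both sides, so div: x = -1 or 1.

Answer: x ∈ {-1, 1}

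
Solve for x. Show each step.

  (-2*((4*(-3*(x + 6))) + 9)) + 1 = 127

Step 1. [(-2*((4*(-3*(x + 6))) + 9)) + 1 = 127] subtract 1: x sits inside (… + 1), so sub: -2*((4*(-3*(x + 6))) + 9) = 126.
Step 2. [-2*((4*(-3*(x + 6))) + 9) = 126] -2 out front; divide by -2. So div: (4*(-3*(x + 6))) + 9 = -63.
Step 3. [(4*(-3*(x + 6))) + 9 = -63] +9 is outermost — subtract 9 both sides. So sub: 4*(-3*(x + 6)) = -72.
Step 4. [4*(-3*(x + 6)) = -72] leading coefficient 4: divide by 4, so div: -3*(x + 6) = -18.
Step 5. [-3*(x + 6) = -18] -3 out front; divide by -3 ⇒ div: x + 6 = 6.
Step 6. [x + 6 = 6] subtract 6: x sits inside (… + 6), so sub: x = 0.

Answer: x ∈ {0}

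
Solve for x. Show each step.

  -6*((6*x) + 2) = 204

Step 1. [-6*((6*x) + 2) = 204] divide by the outer -6. So div: (6*x) + 2 = -34.
Step 2. [(6*x) + 2 = -34] +2 is outermost — subtract 2 both sides ⇒ sub: 6*x = -36.
Step 3. [6*x = -36] leading coefficient 6: divide by 6. So div: x = -6.

Answer: x ∈ {-6}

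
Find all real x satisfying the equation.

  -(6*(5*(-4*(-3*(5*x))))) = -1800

Step 1. [-(6*(5*(-4*(-3*(5*x))))) = -1800] leading − — multiply by −1, so neg: 6*(5*(-4*(-3*(5*x)))) = 1800.
Step 2. [6*(5*(-4*(-3*(5*x)))) = 1800] leading coefficient 6: divide by 6, so div: 5*(-4*(-3*(5*x))) = 300.
Step 3. [5*(-4*(-3*(5*x))) = 300] divide by the outer 5. So div: -4*(-3*(5*x)) = 60.
Step 4. [-4*(-3*(5*x)) = 60] leading coefficient -4: divide by -4, so div: -3*(5*x) = -15.
Step 5. [-3*(5*x) = -15] -3 out front; divide by -3 ⇒ div: 5*x = 5.
Step 6. [5*x = 5] divide by the outer 5, so div: x = 1.

Answer: x ∈ {1}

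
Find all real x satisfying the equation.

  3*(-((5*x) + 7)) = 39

Step 1. [3*(-((5*x) + 7)) = 39] leading coefficient 3: divide by 3. So div: -((5*x) + 7) = 13.
Step 2. [-((5*x) + 7) = 13] LHS negated; negate both sides. So neg: (5*x) + 7 = -13.
Step 3. [(5*x) + 7 = -13] the outer +7 inverts by subtracting 7. So sub: 5*x = -20.
Step 4. [5*x = -20] divide by the outer 5 ⇒ div: x = -4.

Answer: x ∈ {-4}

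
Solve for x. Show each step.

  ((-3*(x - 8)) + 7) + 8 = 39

Step 1. [((-3*(x - 8)) + 7) + 8 = 39] subtract 8: x sits inside (… + 8). So sub: (-3*(x - 8)) + 7 = 31.
Step 2. [(-3*(x - 8)) + 7 = 31] the outer +7 inverts by subtracting 7 ⇒ sub: -3*(x - 8) = 24.
Step 3. [-3*(x - 8) = 24] LHS = -3·(…); ÷-3 both sides. So div: x - 8 = -8.
Step 4. [x - 8 = -8] peel the -8: add 8 from each side, so sub: x = 0.

Answer: x ∈ {0}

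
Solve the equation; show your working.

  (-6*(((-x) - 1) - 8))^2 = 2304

Step 1. [(-6*(((-x) - 1) - 8))^2 = 2304] √ both sides: 2304 ≥ 0 gives two branches. So sqrt: -6*(((-x) - 1) - 8) = 48 or -48.
Step 2. [-6*(((-x) - 1) - 8) = 48 or -48] -6 out front; divide by -6. So div: ((-x) - 1) - 8 = -8 or 8.
Step 3. [((-x) - 1) - 8 = -8 or 8] add 8: x sits inside (… - 8), so sub: (-x) - 1 = 0 or 16.
Step 4. [(-x) - 1 = 0 or 16] 1 comes off first (add 1), so sub: -x = 1 or 17.
Step 5. [-x = 1 or 17] flip signs both sides ⇒ neg: x = -1 or -17.

Answer: x ∈ {-17, -1}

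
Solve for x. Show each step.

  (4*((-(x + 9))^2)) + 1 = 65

Step 1. [(4*((-(x + 9))^2)) + 1 = 65] the outer +1 inverts by subtracting 1, so sub: 4*((-(x + 9))^2) = 64.
Step 2. [4*((-(x + 9))^2) = 64] 4 out front; divide by 4. So div: (-(x + 9))^2 = 16.
Step 3. [(-(x + 9))^2 = 16] √ both sides: 16 ≥ 0 gives two branches ⇒ sqrt: -(x + 9) = 4 or -4.
Step 4. [-(x + 9) = 4 or -4] flip signs both sides. So neg: x + 9 = -4 or 4.
Step 5. [x + 9 = -4 or 4] the outer +9 inverts by subtracting 9. So sub: x = -13 or -5.

Answer: x ∈ {-13, -5}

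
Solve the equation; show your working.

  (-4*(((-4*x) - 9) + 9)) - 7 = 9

Step 1. [(-4*(((-4*x) - 9) + 9)) - 7 = 9] 7 comes off first (add 7), so sub: -4*(((-4*x) - 9) + 9) = 16.
Step 2. [-4*(((-4*x) - 9) + 9) = 16] divide by the outer -4, so div: ((-4*x) - 9) + 9 = -4.
Step 3. [((-4*x) - 9) + 9 = -4] subtract 9: x sits inside (… + 9). So sub: (-4*x) - 9 = -13.
Step 4. [(-4*x) - 9 = -13] 9 comes off first (add 9) ⇒ sub: -4*x = -4.
Step 5. [-4*x = -4] LHS = -4·(…); ÷-4 both sides. So div: x = 1.

Answer: x ∈ {1}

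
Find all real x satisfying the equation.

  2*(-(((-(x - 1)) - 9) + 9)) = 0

Step 1. [2*(-(((-(x - 1)) - 9) + 9)) = 0] 2·(inner) — divide through by 2, so div: -(((-(x - 1)) - 9) + 9) = 0.
Step 2. [-(((-(x - 1)) - 9) + 9) = 0] leading − — multiply by −1, so neg: ((-(x - 1)) - 9) + 9 = 0.
Step 3. [((-(x - 1)) - 9) + 9 = 0] peel the +9: subtract 9 from each side ⇒ sub: (-(x - 1)) - 9 = -9.
Step 4. [(-(x - 1)) - 9 = -9] 9 comes off first (add 9), so sub: -(x - 1) = 0.
Step 5. [-(x - 1) = 0] flip signs both sides ⇒ neg: x - 1 = 0.
Step 6. [x - 1 = 0] the outer -1 inverts by adding 1 ⇒ sub: x = 1.

Answer: x ∈ {1}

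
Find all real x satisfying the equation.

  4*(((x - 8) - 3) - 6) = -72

Step 1. [4*(((x - 8) - 3) - 6) = -72] LHS = 4·(…); ÷4 both sides. So div: ((x - 8) - 3) - 6 = -18.
Step 2. [((x - 8) - 3) - 6 = -18] 6 comes off first (add 6). So sub: (x - 8) - 3 = -12.
Step 3. [(x - 8) - 3 = -12] -3 is outermost — add 3 both sides. So sub: x - 8 = -9.
Step 4. [x - 8 = -9] 8 comes off first (add 8), so sub: x = -1.

Answer: x ∈ {-1}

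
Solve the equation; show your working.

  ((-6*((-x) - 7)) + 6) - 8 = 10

Step 1. [((-6*((-x) - 7)) + 6) - 8 = 10] the outer -8 inverts by adding 8, so sub: (-6*((-x) - 7)) + 6 = 18.
Step 2. [(-6*((-x) - 7)) + 6 = 18] common factor -6 (LHS and 18) — divide through, so factor: ((-x) - 7) - 1 = -3.
Step 3. [((-x) - 7) - 1 = -3] the outer -1 inverts by adding 1. So sub: (-x) - 7 = -2.
Step 4. [(-x) - 7 = -2] the outer -7 inverts by adding 7. So sub: -x = 5.
Step 5. [-x = 5] LHS negated; negate both sides, so neg: x = -5.

Answer: x ∈ {-5}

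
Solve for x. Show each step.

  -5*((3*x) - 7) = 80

Step 1. [-5*((3*x) - 7) = 80] -5·(inner) — divide through by -5. So div: (3*x) - 7 = -16.
Step 2. [(3*x) - 7 = -16] the outer -7 inverts by adding 7. So sub: 3*x = -9.
Step 3. [3*x = -9] divide by the outer 3, so div: x = -3.

Answer: x ∈ {-3}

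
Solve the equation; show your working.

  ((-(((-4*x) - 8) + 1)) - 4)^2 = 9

Step 1. [((-(((-4*x) - 8) + 1)) - 4)^2 = 9] LHS squared, RHS 9 ≥ 0: apply √ (±), so sqrt: (-(((-4*x) - 8) + 1)) - 4 = 3 or -3.
Step 2. [(-(((-4*x) - 8) + 1)) - 4 = 3 or -3] the outer -4 inverts by adding 4 ⇒ sub: -(((-4*x) - 8) + 1) = 7 or 1.
Step 3. [-(((-4*x) - 8) + 1) = 7 or 1] leading − — multiply by −1. So neg: ((-4*x) - 8) + 1 = -7 or -1.
Step 4. [((-4*x) - 8) + 1 = -7 or -1] peel the +1: subtract 1 from each side, so sub: (-4*x) - 8 = -8 or -2.
Step 5. [(-4*x) - 8 = -8 or -2] peel the -8: add 8 from each side, so sub: -4*x = 0 or 6.
Step 6. [-4*x = 0 or 6] leading coefficient -4: divide by -4. So div: x = 0 or -3/2.

Answer: x ∈ {-3/2, 0}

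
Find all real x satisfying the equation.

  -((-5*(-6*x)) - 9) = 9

Step 1. [-((-5*(-6*x)) - 9) = 9] LHS negated; negate both sides ⇒ neg: (-5*(-6*x)) - 9 = -9.
Step 2. [(-5*(-6*x)) - 9 = -9] -9 is outermost — add 9 both sides, so sub: -5*(-6*x) = 0.
Step 3. [-5*(-6*x) = 0] -5·(inner) — divide through by -5, so div: -6*x = 0.
Step 4. [-6*x = 0] divide by the outer -6, so div: x = 0.

Answer: x ∈ {0}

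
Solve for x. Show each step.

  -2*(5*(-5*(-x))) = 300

Step 1. [-2*(5*(-5*(-x))) = 300] leading coefficient -2: divide by -2 ⇒ div: 5*(-5*(-x)) = -150.
Step 2. [5*(-5*(-x)) = -150] divide by the outer 5. So div: -5*(-x) = -30.
Step 3. [-5*(-x) = -30] LHS = -5·(…); ÷-5 both sides, so div: -x = 6.
Step 4. [-x = 6] LHS negated; negate both sides ⇒ neg: x = -6.

Answer: x ∈ {-6}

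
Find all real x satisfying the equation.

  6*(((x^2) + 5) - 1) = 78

Step 1. [6*(((x^2) + 5) - 1) = 78] divide by the outer 6, so div: ((x^2) + 5) - 1 = 13.
Step 2. [((x^2) + 5) - 1 = 13] -1 is outermost — add 1 both sides, so sub: (x^2) + 5 = 14.
Step 3. [(x^2) + 5 = 14] 5 comes off first (subtract 5) ⇒ sub: x^2 = 9.
Step 4. [x^2 = 9] LHS squared, RHS 9 ≥ 0: apply √ (±), so sqrt: x = 3 or -3.

Answer: x ∈ {-3, 3}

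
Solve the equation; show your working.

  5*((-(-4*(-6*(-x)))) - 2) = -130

Step 1. [5*((-(-4*(-6*(-x)))) - 2) = -130] leading coefficient 5: divide by 5, so div: (-(-4*(-6*(-x)))) - 2 = -26.
Step 2. [(-(-4*(-6*(-x)))) - 2 = -26] add 2: x sits inside (… - 2) ⇒ sub: -(-4*(-6*(-x))) = -24.
Step 3. [-(-4*(-6*(-x))) = -24] flip signs both sides. So neg: -4*(-6*(-x)) = 24.
Step 4. [-4*(-6*(-x)) = 24] LHS = -4·(…); ÷-4 both sides, so div: -6*(-x) = -6.
Step 5. [-6*(-x) = -6] LHS = -6·(…); ÷-6 both sides, so div: -x = 1.
Step 6. [-x = 1] flip signs both sides. So neg: x = -1.

Answer: x ∈ {-1}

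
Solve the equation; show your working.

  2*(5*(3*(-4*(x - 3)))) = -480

Step 1. [2*(5*(3*(-4*(x - 3)))) = -480] divide by the outer 2 ⇒ div: 5*(3*(-4*(x - 3))) = -240.
Step 2. [5*(3*(-4*(x - 3))) = -240] LHS = 5·(…); ÷5 both sides, so div: 3*(-4*(x - 3)) = -48.
Step 3. [3*(-4*(x - 3)) = -48] 3 out front; divide by 3 ⇒ div: -4*(x - 3) = -16.
Step 4. [-4*(x - 3) = -16] divide by the outer -4 ⇒ div: x - 3 = 4.
Step 5. [x - 3 = 4] peel the -3: add 3 from each side, so sub: x = 7.

Answer: x ∈ {7}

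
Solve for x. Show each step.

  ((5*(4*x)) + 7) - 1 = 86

Step 1. [((5*(4*x)) + 7) - 1 = 86] -1 is outermost — add 1 both sides, so sub: (5*(4*x)) + 7 = 87.
Step 2. [(5*(4*x)) + 7 = 87] 7 comes off first (subtract 7), so sub: 5*(4*x) = 80.
Step 3. [5*(4*x) = 80] leading coefficient 5: divide by 5. So div: 4*x = 16.
Step 4. [4*x = 16] LHS = 4·(…); ÷4 both sides ⇒ div: x = 4.

Answer: x ∈ {4}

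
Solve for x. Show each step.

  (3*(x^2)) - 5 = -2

Step 1. [(3*(x^2)) - 5 = -2] -5 is outermost — add 5 both sides ⇒ sub: 3*(x^2) = 3.
Step 2. [3*(x^2) = 3] divide by the outer 3. So div: x^2 = 1.
Step 3. [x^2 = 1] √ both sides: 1 ≥ 0 gives two branches ⇒ sqrt: x = 1 or -1.

Answer: x ∈ {-1, 1}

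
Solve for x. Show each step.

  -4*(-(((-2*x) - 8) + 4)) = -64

Step 1. [-4*(-(((-2*x) - 8) + 4)) = -64] -4 out front; divide by -4 ⇒ div: -(((-2*x) - 8) + 4) = 16.
Step 2. [-(((-2*x) - 8) + 4) = 16] flip signs both sides. So neg: ((-2*x) - 8) + 4 = -16.
Step 3. [((-2*x) - 8) + 4 = -16] 4 comes off first (subtract 4), so sub: (-2*x) - 8 = -20.
Step 4. [(-2*x) - 8 = -20] the outer -8 inverts by adding 8. So sub: -2*x = -12.
Step 5. [-2*x = -12] leading coefficient -2: divide by -2, so div: x = 6.

Answer: x ∈ {6}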